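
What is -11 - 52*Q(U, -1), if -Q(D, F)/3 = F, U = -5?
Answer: -167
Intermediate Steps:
Q(D, F) = -3*F
-11 - 52*Q(U, -1) = -11 - (-156)*(-1) = -11 - 52*3 = -11 - 156 = -167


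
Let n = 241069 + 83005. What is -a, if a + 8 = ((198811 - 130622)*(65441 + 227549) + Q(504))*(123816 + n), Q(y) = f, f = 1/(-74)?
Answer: -331085536854038059/37 ≈ -8.9483e+15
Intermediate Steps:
n = 324074
f = -1/74 ≈ -0.013514
Q(y) = -1/74
a = 331085536854038059/37 (a = -8 + ((198811 - 130622)*(65441 + 227549) - 1/74)*(123816 + 324074) = -8 + (68189*292990 - 1/74)*447890 = -8 + (19978695110 - 1/74)*447890 = -8 + (1478423438139/74)*447890 = -8 + 331085536854038355/37 = 331085536854038059/37 ≈ 8.9483e+15)
-a = -1*331085536854038059/37 = -331085536854038059/37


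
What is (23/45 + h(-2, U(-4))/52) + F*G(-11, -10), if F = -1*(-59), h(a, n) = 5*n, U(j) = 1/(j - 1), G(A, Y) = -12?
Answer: -1655569/2340 ≈ -707.51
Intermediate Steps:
U(j) = 1/(-1 + j)
F = 59
(23/45 + h(-2, U(-4))/52) + F*G(-11, -10) = (23/45 + (5/(-1 - 4))/52) + 59*(-12) = (23*(1/45) + (5/(-5))*(1/52)) - 708 = (23/45 + (5*(-⅕))*(1/52)) - 708 = (23/45 - 1*1/52) - 708 = (23/45 - 1/52) - 708 = 1151/2340 - 708 = -1655569/2340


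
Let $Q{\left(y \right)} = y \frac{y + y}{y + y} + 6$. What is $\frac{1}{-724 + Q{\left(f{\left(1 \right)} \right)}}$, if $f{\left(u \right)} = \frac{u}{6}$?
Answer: $- \frac{6}{4307} \approx -0.0013931$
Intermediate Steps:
$f{\left(u \right)} = \frac{u}{6}$ ($f{\left(u \right)} = u \frac{1}{6} = \frac{u}{6}$)
$Q{\left(y \right)} = 6 + y$ ($Q{\left(y \right)} = y \frac{2 y}{2 y} + 6 = y 2 y \frac{1}{2 y} + 6 = y 1 + 6 = y + 6 = 6 + y$)
$\frac{1}{-724 + Q{\left(f{\left(1 \right)} \right)}} = \frac{1}{-724 + \left(6 + \frac{1}{6} \cdot 1\right)} = \frac{1}{-724 + \left(6 + \frac{1}{6}\right)} = \frac{1}{-724 + \frac{37}{6}} = \frac{1}{- \frac{4307}{6}} = - \frac{6}{4307}$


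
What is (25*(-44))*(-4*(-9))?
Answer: -39600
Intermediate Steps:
(25*(-44))*(-4*(-9)) = -1100*36 = -39600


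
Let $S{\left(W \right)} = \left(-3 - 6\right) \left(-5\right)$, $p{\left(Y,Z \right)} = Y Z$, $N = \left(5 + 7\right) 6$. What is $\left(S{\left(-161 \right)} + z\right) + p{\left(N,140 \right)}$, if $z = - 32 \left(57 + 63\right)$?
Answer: $6285$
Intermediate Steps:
$N = 72$ ($N = 12 \cdot 6 = 72$)
$S{\left(W \right)} = 45$ ($S{\left(W \right)} = \left(-9\right) \left(-5\right) = 45$)
$z = -3840$ ($z = \left(-32\right) 120 = -3840$)
$\left(S{\left(-161 \right)} + z\right) + p{\left(N,140 \right)} = \left(45 - 3840\right) + 72 \cdot 140 = -3795 + 10080 = 6285$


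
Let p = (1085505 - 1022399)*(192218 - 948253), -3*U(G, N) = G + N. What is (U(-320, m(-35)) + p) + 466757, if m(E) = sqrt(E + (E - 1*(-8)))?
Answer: -143129633539/3 - I*sqrt(62)/3 ≈ -4.771e+10 - 2.6247*I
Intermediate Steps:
m(E) = sqrt(8 + 2*E) (m(E) = sqrt(E + (E + 8)) = sqrt(E + (8 + E)) = sqrt(8 + 2*E))
U(G, N) = -G/3 - N/3 (U(G, N) = -(G + N)/3 = -G/3 - N/3)
p = -47710344710 (p = 63106*(-756035) = -47710344710)
(U(-320, m(-35)) + p) + 466757 = ((-1/3*(-320) - sqrt(8 + 2*(-35))/3) - 47710344710) + 466757 = ((320/3 - sqrt(8 - 70)/3) - 47710344710) + 466757 = ((320/3 - I*sqrt(62)/3) - 47710344710) + 466757 = (-143131033810/3 - I*sqrt(62)/3) + 466757 = -143129633539/3 - I*sqrt(62)/3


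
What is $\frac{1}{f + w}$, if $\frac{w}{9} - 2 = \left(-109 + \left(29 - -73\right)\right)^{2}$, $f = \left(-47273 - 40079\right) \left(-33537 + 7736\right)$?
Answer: $\frac{1}{2253769411} \approx 4.437 \cdot 10^{-10}$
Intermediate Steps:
$f = 2253768952$ ($f = \left(-87352\right) \left(-25801\right) = 2253768952$)
$w = 459$ ($w = 18 + 9 \left(-109 + \left(29 - -73\right)\right)^{2} = 18 + 9 \left(-109 + \left(29 + 73\right)\right)^{2} = 18 + 9 \left(-109 + 102\right)^{2} = 18 + 9 \left(-7\right)^{2} = 18 + 9 \cdot 49 = 18 + 441 = 459$)
$\frac{1}{f + w} = \frac{1}{2253768952 + 459} = \frac{1}{2253769411}$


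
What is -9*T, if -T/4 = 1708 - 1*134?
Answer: 56664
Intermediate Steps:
T = -6296 (T = -4*(1708 - 1*134) = -4*(1708 - 134) = -4*1574 = -6296)
-9*T = -9*(-6296) = 56664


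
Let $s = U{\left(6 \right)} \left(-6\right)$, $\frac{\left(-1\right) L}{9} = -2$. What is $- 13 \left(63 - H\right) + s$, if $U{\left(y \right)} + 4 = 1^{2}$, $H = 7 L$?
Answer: $837$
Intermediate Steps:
$L = 18$ ($L = \left(-9\right) \left(-2\right) = 18$)
$H = 126$ ($H = 7 \cdot 18 = 126$)
$U{\left(y \right)} = -3$ ($U{\left(y \right)} = -4 + 1^{2} = -4 + 1 = -3$)
$s = 18$ ($s = \left(-3\right) \left(-6\right) = 18$)
$- 13 \left(63 - H\right) + s = - 13 \left(63 - 126\right) + 18 = \left(-13\right) \left(-63\right) + 18 = 819 + 18 = 837$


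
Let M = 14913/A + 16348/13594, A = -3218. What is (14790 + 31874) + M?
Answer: 1020594759615/21872746 ≈ 46661.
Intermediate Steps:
M = -75059729/21872746 (M = 14913/(-3218) + 16348/13594 = 14913*(-1/3218) + 16348*(1/13594) = -14913/3218 + 8174/6797 = -75059729/21872746 ≈ -3.4317)
(14790 + 31874) + M = (14790 + 31874) - 75059729/21872746 = 46664 - 75059729/21872746 = 1020594759615/21872746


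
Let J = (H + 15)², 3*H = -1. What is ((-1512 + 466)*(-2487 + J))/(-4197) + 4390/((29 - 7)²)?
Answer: -5092878269/9141066 ≈ -557.14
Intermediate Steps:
H = -⅓ (H = (⅓)*(-1) = -⅓ ≈ -0.33333)
J = 1936/9 (J = (-⅓ + 15)² = (44/3)² = 1936/9 ≈ 215.11)
((-1512 + 466)*(-2487 + J))/(-4197) + 4390/((29 - 7)²) = ((-1512 + 466)*(-2487 + 1936/9))/(-4197) + 4390/((29 - 7)²) = -1046*(-20447/9)*(-1/4197) + 4390/(22²) = (21387562/9)*(-1/4197) + 4390/484 = -21387562/37773 + 4390*(1/484) = -21387562/37773 + 2195/242 = -5092878269/9141066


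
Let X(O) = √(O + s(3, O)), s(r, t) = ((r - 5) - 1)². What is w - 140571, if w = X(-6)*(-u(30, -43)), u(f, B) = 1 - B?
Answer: -140571 - 44*√3 ≈ -1.4065e+5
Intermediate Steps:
s(r, t) = (-6 + r)² (s(r, t) = ((-5 + r) - 1)² = (-6 + r)²)
X(O) = √(9 + O) (X(O) = √(O + (-6 + 3)²) = √(O + (-3)²) = √(O + 9) = √(9 + O))
w = -44*√3 (w = √(9 - 6)*(-(1 - 1*(-43))) = √3*(-(1 + 43)) = √3*(-1*44) = √3*(-44) = -44*√3 ≈ -76.210)
w - 140571 = -44*√3 - 140571 = -140571 - 44*√3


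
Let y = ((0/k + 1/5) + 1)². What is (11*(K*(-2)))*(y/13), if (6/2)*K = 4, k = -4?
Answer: -1056/325 ≈ -3.2492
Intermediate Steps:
K = 4/3 (K = (⅓)*4 = 4/3 ≈ 1.3333)
y = 36/25 (y = ((0/(-4) + 1/5) + 1)² = ((0*(-¼) + 1*(⅕)) + 1)² = ((0 + ⅕) + 1)² = (⅕ + 1)² = (6/5)² = 36/25 ≈ 1.4400)
(11*(K*(-2)))*(y/13) = (11*((4/3)*(-2)))*((36/25)/13) = (11*(-8/3))*((36/25)*(1/13)) = -88/3*36/325 = -1056/325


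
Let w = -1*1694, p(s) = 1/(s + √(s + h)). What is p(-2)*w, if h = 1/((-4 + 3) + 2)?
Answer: 3388/5 + 1694*I/5 ≈ 677.6 + 338.8*I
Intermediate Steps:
h = 1 (h = 1/(-1 + 2) = 1/1 = 1)
p(s) = 1/(s + √(1 + s)) (p(s) = 1/(s + √(s + 1)) = 1/(s + √(1 + s)))
w = -1694
p(-2)*w = -1694/(-2 + √(1 - 2)) = -1694/(-2 + √(-1)) = -1694/(-2 + I) = ((-2 - I)/5)*(-1694) = -1694*(-2 - I)/5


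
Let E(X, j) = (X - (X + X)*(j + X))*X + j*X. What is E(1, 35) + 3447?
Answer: 3411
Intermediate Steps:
E(X, j) = X*j + X*(X - 2*X*(X + j)) (E(X, j) = (X - 2*X*(X + j))*X + X*j = X*(X - 2*X*(X + j)) + X*j = X*j + X*(X - 2*X*(X + j)))
E(1, 35) + 3447 = 1*(1 + 35 - 2*1² - 2*1*35) + 3447 = 1*(1 + 35 - 2*1 - 70) + 3447 = 1*(1 + 35 - 2 - 70) + 3447 = 1*(-36) + 3447 = -36 + 3447 = 3411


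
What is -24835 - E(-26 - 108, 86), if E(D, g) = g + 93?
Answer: -25014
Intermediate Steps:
E(D, g) = 93 + g
-24835 - E(-26 - 108, 86) = -24835 - (93 + 86) = -24835 - 1*179 = -24835 - 179 = -25014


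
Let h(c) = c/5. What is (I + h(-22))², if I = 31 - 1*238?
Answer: 1117249/25 ≈ 44690.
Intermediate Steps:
h(c) = c/5 (h(c) = c*(⅕) = c/5)
I = -207 (I = 31 - 238 = -207)
(I + h(-22))² = (-207 + (⅕)*(-22))² = (-207 - 22/5)² = (-1057/5)² = 1117249/25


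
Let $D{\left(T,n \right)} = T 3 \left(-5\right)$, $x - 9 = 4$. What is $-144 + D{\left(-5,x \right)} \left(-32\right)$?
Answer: $-2544$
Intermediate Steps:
$x = 13$ ($x = 9 + 4 = 13$)
$D{\left(T,n \right)} = - 15 T$ ($D{\left(T,n \right)} = 3 T \left(-5\right) = - 15 T$)
$-144 + D{\left(-5,x \right)} \left(-32\right) = -144 + \left(-15\right) \left(-5\right) \left(-32\right) = -144 + 75 \left(-32\right) = -144 - 2400 = -2544$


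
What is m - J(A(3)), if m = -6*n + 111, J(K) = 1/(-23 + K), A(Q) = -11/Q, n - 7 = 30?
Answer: -8877/80 ≈ -110.96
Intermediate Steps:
n = 37 (n = 7 + 30 = 37)
m = -111 (m = -6*37 + 111 = -222 + 111 = -111)
m - J(A(3)) = -111 - 1/(-23 - 11/3) = -111 - 1/(-80/3) = -111 - 1*(-3/80) = -111 + 3/80 = -8877/80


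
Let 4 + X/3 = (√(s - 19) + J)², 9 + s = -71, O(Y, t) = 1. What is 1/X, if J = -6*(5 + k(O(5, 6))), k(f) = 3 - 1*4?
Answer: I/(3*(144*√11 + 473*I)) ≈ 0.00034896 + 0.00035234*I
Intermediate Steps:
s = -80 (s = -9 - 71 = -80)
k(f) = -1 (k(f) = 3 - 4 = -1)
J = -24 (J = -6*(5 - 1) = -6*4 = -24)
X = -12 + 3*(-24 + 3*I*√11)² (X = -12 + 3*(√(-80 - 19) - 24)² = -12 + 3*(√(-99) - 24)² = -12 + 3*(3*I*√11 - 24)² = -12 + 3*(-24 + 3*I*√11)² ≈ 1419.0 - 1432.8*I)
1/X = 1/(1419 - 432*I*√11)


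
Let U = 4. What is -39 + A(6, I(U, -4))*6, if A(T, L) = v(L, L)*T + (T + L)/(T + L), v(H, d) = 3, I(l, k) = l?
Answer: 75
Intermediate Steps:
A(T, L) = 1 + 3*T (A(T, L) = 3*T + (T + L)/(T + L) = 3*T + (L + T)/(L + T) = 3*T + 1 = 1 + 3*T)
-39 + A(6, I(U, -4))*6 = -39 + (1 + 3*6)*6 = -39 + (1 + 18)*6 = -39 + 19*6 = -39 + 114 = 75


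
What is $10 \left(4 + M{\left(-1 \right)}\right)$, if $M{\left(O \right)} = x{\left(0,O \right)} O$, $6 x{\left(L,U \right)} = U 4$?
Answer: $\frac{140}{3} \approx 46.667$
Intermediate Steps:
$x{\left(L,U \right)} = \frac{2 U}{3}$ ($x{\left(L,U \right)} = \frac{U 4}{6} = \frac{4 U}{6} = \frac{2 U}{3}$)
$M{\left(O \right)} = \frac{2 O^{2}}{3}$ ($M{\left(O \right)} = \frac{2 O}{3} O = \frac{2 O^{2}}{3}$)
$10 \left(4 + M{\left(-1 \right)}\right) = 10 \left(4 + \frac{2 \left(-1\right)^{2}}{3}\right) = 10 \left(4 + \frac{2}{3} \cdot 1\right) = 10 \left(4 + \frac{2}{3}\right) = 10 \cdot \frac{14}{3} = \frac{140}{3}$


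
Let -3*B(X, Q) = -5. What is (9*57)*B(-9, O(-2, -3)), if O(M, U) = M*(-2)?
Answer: 855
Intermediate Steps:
O(M, U) = -2*M
B(X, Q) = 5/3 (B(X, Q) = -⅓*(-5) = 5/3)
(9*57)*B(-9, O(-2, -3)) = (9*57)*(5/3) = 513*(5/3) = 855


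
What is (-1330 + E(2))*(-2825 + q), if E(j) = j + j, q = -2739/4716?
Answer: 981640673/262 ≈ 3.7467e+6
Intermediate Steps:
q = -913/1572 (q = -2739*1/4716 = -913/1572 ≈ -0.58079)
E(j) = 2*j
(-1330 + E(2))*(-2825 + q) = (-1330 + 2*2)*(-2825 - 913/1572) = (-1330 + 4)*(-4441813/1572) = -1326*(-4441813/1572) = 981640673/262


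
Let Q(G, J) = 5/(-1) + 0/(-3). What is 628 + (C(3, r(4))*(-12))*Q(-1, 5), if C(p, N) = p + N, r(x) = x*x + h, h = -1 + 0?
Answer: 1708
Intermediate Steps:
h = -1
r(x) = -1 + x**2 (r(x) = x*x - 1 = x**2 - 1 = -1 + x**2)
C(p, N) = N + p
Q(G, J) = -5 (Q(G, J) = 5*(-1) + 0*(-1/3) = -5 + 0 = -5)
628 + (C(3, r(4))*(-12))*Q(-1, 5) = 628 + (((-1 + 4**2) + 3)*(-12))*(-5) = 628 + (((-1 + 16) + 3)*(-12))*(-5) = 628 + ((15 + 3)*(-12))*(-5) = 628 + (18*(-12))*(-5) = 628 - 216*(-5) = 628 + 1080 = 1708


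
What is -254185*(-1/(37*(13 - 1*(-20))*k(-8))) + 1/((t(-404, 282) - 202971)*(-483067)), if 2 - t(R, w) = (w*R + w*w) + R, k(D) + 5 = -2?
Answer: -421392197477552/14169361338561 ≈ -29.740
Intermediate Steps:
k(D) = -7 (k(D) = -5 - 2 = -7)
t(R, w) = 2 - R - w**2 - R*w (t(R, w) = 2 - ((w*R + w*w) + R) = 2 - ((R*w + w**2) + R) = 2 - ((w**2 + R*w) + R) = 2 - (R + w**2 + R*w) = 2 + (-R - w**2 - R*w) = 2 - R - w**2 - R*w)
-254185*(-1/(37*(13 - 1*(-20))*k(-8))) + 1/((t(-404, 282) - 202971)*(-483067)) = -254185*1/(259*(13 - 1*(-20))) + 1/((2 - 1*(-404) - 1*282**2 - 1*(-404)*282) - 202971*(-483067)) = -254185*1/(259*(13 + 20)) - 1/483067/((2 + 404 - 1*79524 + 113928) - 202971) = -254185/(259*33) - 1/483067/((2 + 404 - 79524 + 113928) - 202971) = -254185/8547 - 1/483067/(34810 - 202971) = -254185*1/8547 - 1/483067/(-168161) = -254185/8547 - 1/168161*(-1/483067) = -254185/8547 + 1/81233029787 = -421392197477552/14169361338561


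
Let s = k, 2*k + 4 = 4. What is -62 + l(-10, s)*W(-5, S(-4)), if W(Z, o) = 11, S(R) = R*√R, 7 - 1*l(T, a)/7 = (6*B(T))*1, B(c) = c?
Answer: 5097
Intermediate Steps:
k = 0 (k = -2 + (½)*4 = -2 + 2 = 0)
s = 0
l(T, a) = 49 - 42*T (l(T, a) = 49 - 7*6*T = 49 - 42*T)
S(R) = R^(3/2)
-62 + l(-10, s)*W(-5, S(-4)) = -62 + (49 - 42*(-10))*11 = -62 + (49 + 420)*11 = -62 + 469*11 = -62 + 5159 = 5097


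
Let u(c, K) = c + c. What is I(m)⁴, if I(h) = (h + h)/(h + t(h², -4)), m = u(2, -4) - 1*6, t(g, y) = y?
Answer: 16/81 ≈ 0.19753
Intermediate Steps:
u(c, K) = 2*c
m = -2 (m = 2*2 - 1*6 = 4 - 6 = -2)
I(h) = 2*h/(-4 + h) (I(h) = (h + h)/(h - 4) = (2*h)/(-4 + h) = 2*h/(-4 + h))
I(m)⁴ = (2*(-2)/(-4 - 2))⁴ = (2*(-2)/(-6))⁴ = (2*(-2)*(-⅙))⁴ = (⅔)⁴ = 16/81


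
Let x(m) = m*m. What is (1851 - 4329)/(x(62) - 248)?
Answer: -1239/1798 ≈ -0.68910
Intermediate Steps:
x(m) = m²
(1851 - 4329)/(x(62) - 248) = (1851 - 4329)/(62² - 248) = -2478/(3844 - 248) = -2478/3596 = -2478*1/3596 = -1239/1798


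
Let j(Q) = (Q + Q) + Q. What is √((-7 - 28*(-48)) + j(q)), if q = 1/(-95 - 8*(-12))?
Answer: 2*√335 ≈ 36.606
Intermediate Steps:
q = 1 (q = 1/(-95 + 96) = 1/1 = 1)
j(Q) = 3*Q (j(Q) = 2*Q + Q = 3*Q)
√((-7 - 28*(-48)) + j(q)) = √((-7 - 28*(-48)) + 3*1) = √((-7 + 1344) + 3) = √(1337 + 3) = √1340 = 2*√335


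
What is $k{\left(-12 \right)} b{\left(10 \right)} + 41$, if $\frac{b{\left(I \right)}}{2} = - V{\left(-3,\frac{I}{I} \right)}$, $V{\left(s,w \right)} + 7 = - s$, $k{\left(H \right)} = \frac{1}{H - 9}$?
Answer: $\frac{853}{21} \approx 40.619$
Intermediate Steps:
$k{\left(H \right)} = \frac{1}{-9 + H}$
$V{\left(s,w \right)} = -7 - s$
$b{\left(I \right)} = 8$ ($b{\left(I \right)} = 2 \left(- (-7 - -3)\right) = 2 \left(- (-7 + 3)\right) = 2 \left(\left(-1\right) \left(-4\right)\right) = 2 \cdot 4 = 8$)
$k{\left(-12 \right)} b{\left(10 \right)} + 41 = \frac{1}{-9 - 12} \cdot 8 + 41 = \frac{1}{-21} \cdot 8 + 41 = \left(- \frac{1}{21}\right) 8 + 41 = - \frac{8}{21} + 41 = \frac{853}{21}$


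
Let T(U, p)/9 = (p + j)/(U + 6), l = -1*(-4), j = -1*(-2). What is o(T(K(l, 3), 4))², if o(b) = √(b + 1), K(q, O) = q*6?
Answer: 14/5 ≈ 2.8000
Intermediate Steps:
j = 2
l = 4
K(q, O) = 6*q
T(U, p) = 9*(2 + p)/(6 + U) (T(U, p) = 9*((p + 2)/(U + 6)) = 9*((2 + p)/(6 + U)) = 9*(2 + p)/(6 + U))
o(b) = √(1 + b)
o(T(K(l, 3), 4))² = (√(1 + 9*(2 + 4)/(6 + 6*4)))² = (√(1 + 9*6/(6 + 24)))² = (√(1 + 9*6/30))² = (√(1 + 9*(1/30)*6))² = (√(1 + 9/5))² = (√(14/5))² = (√70/5)² = 14/5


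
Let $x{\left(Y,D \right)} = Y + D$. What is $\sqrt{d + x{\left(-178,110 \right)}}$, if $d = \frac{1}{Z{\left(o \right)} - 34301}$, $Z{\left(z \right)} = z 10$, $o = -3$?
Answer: $\frac{i \sqrt{80146028479}}{34331} \approx 8.2462 i$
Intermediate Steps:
$Z{\left(z \right)} = 10 z$
$x{\left(Y,D \right)} = D + Y$
$d = - \frac{1}{34331}$ ($d = \frac{1}{10 \left(-3\right) - 34301} = \frac{1}{-30 - 34301} = \frac{1}{-34331} = - \frac{1}{34331} \approx -2.9128 \cdot 10^{-5}$)
$\sqrt{d + x{\left(-178,110 \right)}} = \sqrt{- \frac{1}{34331} + \left(110 - 178\right)} = \sqrt{- \frac{1}{34331} - 68} = \sqrt{- \frac{2334509}{34331}} = \frac{i \sqrt{80146028479}}{34331}$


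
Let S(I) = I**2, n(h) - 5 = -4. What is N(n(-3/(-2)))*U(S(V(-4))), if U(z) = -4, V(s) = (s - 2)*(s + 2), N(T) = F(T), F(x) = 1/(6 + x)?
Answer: -4/7 ≈ -0.57143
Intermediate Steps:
n(h) = 1 (n(h) = 5 - 4 = 1)
N(T) = 1/(6 + T)
V(s) = (-2 + s)*(2 + s)
N(n(-3/(-2)))*U(S(V(-4))) = -4/(6 + 1) = -4/7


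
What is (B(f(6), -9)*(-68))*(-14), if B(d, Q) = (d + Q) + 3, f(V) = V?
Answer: 0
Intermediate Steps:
B(d, Q) = 3 + Q + d (B(d, Q) = (Q + d) + 3 = 3 + Q + d)
(B(f(6), -9)*(-68))*(-14) = ((3 - 9 + 6)*(-68))*(-14) = (0*(-68))*(-14) = 0*(-14) = 0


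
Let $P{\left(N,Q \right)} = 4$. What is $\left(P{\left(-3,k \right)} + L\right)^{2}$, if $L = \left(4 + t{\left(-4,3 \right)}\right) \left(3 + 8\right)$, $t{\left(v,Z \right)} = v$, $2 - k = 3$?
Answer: $16$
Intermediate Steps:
$k = -1$ ($k = 2 - 3 = -1$)
$L = 0$ ($L = \left(4 - 4\right) \left(3 + 8\right) = 0 \cdot 11 = 0$)
$\left(P{\left(-3,k \right)} + L\right)^{2} = \left(4 + 0\right)^{2} = 4^{2} = 16$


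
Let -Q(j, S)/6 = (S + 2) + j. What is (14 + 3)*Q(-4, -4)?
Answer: 612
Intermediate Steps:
Q(j, S) = -12 - 6*S - 6*j (Q(j, S) = -6*((S + 2) + j) = -6*((2 + S) + j) = -6*(2 + S + j) = -12 - 6*S - 6*j)
(14 + 3)*Q(-4, -4) = (14 + 3)*(-12 - 6*(-4) - 6*(-4)) = 17*(-12 + 24 + 24) = 17*36 = 612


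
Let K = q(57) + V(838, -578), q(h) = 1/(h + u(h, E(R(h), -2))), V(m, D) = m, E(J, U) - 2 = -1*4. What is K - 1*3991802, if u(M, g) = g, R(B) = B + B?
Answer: -219503019/55 ≈ -3.9910e+6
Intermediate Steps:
R(B) = 2*B
E(J, U) = -2 (E(J, U) = 2 - 1*4 = 2 - 4 = -2)
q(h) = 1/(-2 + h) (q(h) = 1/(h - 2) = 1/(-2 + h))
K = 46091/55 (K = 1/(-2 + 57) + 838 = 1/55 + 838 = 46091/55 ≈ 838.02)
K - 1*3991802 = 46091/55 - 1*3991802 = 46091/55 - 3991802 = -219503019/55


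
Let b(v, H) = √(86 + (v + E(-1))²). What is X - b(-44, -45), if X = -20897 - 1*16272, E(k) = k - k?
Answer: -37169 - √2022 ≈ -37214.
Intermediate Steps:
E(k) = 0
X = -37169 (X = -20897 - 16272 = -37169)
b(v, H) = √(86 + v²) (b(v, H) = √(86 + (v + 0)²) = √(86 + v²))
X - b(-44, -45) = -37169 - √(86 + (-44)²) = -37169 - √(86 + 1936) = -37169 - √2022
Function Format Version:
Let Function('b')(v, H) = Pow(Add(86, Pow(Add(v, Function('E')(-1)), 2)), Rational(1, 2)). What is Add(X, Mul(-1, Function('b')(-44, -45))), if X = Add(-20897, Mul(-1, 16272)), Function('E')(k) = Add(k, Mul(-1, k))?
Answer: Add(-37169, Mul(-1, Pow(2022, Rational(1, 2)))) ≈ -37214.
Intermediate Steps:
Function('E')(k) = 0
X = -37169 (X = Add(-20897, -16272) = -37169)
Function('b')(v, H) = Pow(Add(86, Pow(v, 2)), Rational(1, 2)) (Function('b')(v, H) = Pow(Add(86, Pow(Add(v, 0), 2)), Rational(1, 2)) = Pow(Add(86, Pow(v, 2)), Rational(1, 2)))
Add(X, Mul(-1, Function('b')(-44, -45))) = Add(-37169, Mul(-1, Pow(Add(86, Pow(-44, 2)), Rational(1, 2)))) = Add(-37169, Mul(-1, Pow(Add(86, 1936), Rational(1, 2)))) = Add(-37169, Mul(-1, Pow(2022, Rational(1, 2))))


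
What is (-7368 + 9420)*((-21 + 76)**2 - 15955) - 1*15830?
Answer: -26548190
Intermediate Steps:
(-7368 + 9420)*((-21 + 76)**2 - 15955) - 1*15830 = 2052*(55**2 - 15955) - 15830 = 2052*(3025 - 15955) - 15830 = 2052*(-12930) - 15830 = -26532360 - 15830 = -26548190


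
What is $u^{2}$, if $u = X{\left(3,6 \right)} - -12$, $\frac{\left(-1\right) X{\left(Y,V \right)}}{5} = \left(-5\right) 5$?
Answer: $18769$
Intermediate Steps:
$X{\left(Y,V \right)} = 125$ ($X{\left(Y,V \right)} = - 5 \left(\left(-5\right) 5\right) = \left(-5\right) \left(-25\right) = 125$)
$u = 137$ ($u = 125 - -12 = 125 + 12 = 137$)
$u^{2} = 137^{2} = 18769$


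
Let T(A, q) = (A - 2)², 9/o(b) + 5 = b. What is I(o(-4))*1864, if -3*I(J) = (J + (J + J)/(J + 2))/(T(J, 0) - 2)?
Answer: 1864/7 ≈ 266.29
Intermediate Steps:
o(b) = 9/(-5 + b)
T(A, q) = (-2 + A)²
I(J) = -(J + 2*J/(2 + J))/(3*(-2 + (-2 + J)²)) (I(J) = -(J + (J + J)/(J + 2))/(3*((-2 + J)² - 2)) = -(J + (2*J)/(2 + J))/(3*(-2 + (-2 + J)²)) = -(J + 2*J/(2 + J))/(3*(-2 + (-2 + J)²)))
I(o(-4))*1864 = ((9/(-5 - 4))*(-4 - 9/(-5 - 4))/(3*(4 + (9/(-5 - 4))³ - 54/(-5 - 4) - 2*81/(-5 - 4)²)))*1864 = ((9/(-9))*(-4 - 9/(-9))/(3*(4 + (9/(-9))³ - 54/(-9) - 2*1²)))*1864 = ((9*(-⅑))*(-4 - 9*(-1)/9)/(3*(4 + (9*(-⅑))³ - 54*(-1)/9 - 2*1²)))*1864 = ((⅓)*(-1)*(-4 - 1*(-1))/(4 + (-1)³ - 6*(-1) - 2*(-1)²))*1864 = ((⅓)*(-1)*(-4 + 1)/(4 - 1 + 6 - 2*1))*1864 = ((⅓)*(-1)*(-3)/(4 - 1 + 6 - 2))*1864 = ((⅓)*(-1)*(-3)/7)*1864 = ((⅓)*(-1)*(⅐)*(-3))*1864 = (⅐)*1864 = 1864/7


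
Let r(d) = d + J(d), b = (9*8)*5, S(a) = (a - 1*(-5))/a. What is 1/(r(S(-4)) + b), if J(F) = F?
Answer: 2/719 ≈ 0.0027816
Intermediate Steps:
S(a) = (5 + a)/a (S(a) = (a + 5)/a = (5 + a)/a)
b = 360 (b = 72*5 = 360)
r(d) = 2*d (r(d) = d + d = 2*d)
1/(r(S(-4)) + b) = 1/(2*((5 - 4)/(-4)) + 360) = 1/(2*(-1/4*1) + 360) = 1/(2*(-1/4) + 360) = 1/(-1/2 + 360) = 1/(719/2) = 2/719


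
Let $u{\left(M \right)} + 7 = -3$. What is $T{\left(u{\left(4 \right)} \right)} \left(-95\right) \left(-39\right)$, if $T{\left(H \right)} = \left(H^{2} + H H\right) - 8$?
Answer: $711360$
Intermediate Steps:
$u{\left(M \right)} = -10$ ($u{\left(M \right)} = -7 - 3 = -10$)
$T{\left(H \right)} = -8 + 2 H^{2}$ ($T{\left(H \right)} = \left(H^{2} + H^{2}\right) - 8 = 2 H^{2} - 8 = -8 + 2 H^{2}$)
$T{\left(u{\left(4 \right)} \right)} \left(-95\right) \left(-39\right) = \left(-8 + 2 \left(-10\right)^{2}\right) \left(-95\right) \left(-39\right) = \left(-8 + 2 \cdot 100\right) \left(-95\right) \left(-39\right) = \left(-8 + 200\right) \left(-95\right) \left(-39\right) = 192 \left(-95\right) \left(-39\right) = \left(-18240\right) \left(-39\right) = 711360$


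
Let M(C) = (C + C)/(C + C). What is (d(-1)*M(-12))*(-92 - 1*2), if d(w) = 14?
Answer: -1316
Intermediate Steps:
M(C) = 1 (M(C) = (2*C)/((2*C)) = (2*C)*(1/(2*C)) = 1)
(d(-1)*M(-12))*(-92 - 1*2) = (14*1)*(-92 - 1*2) = 14*(-92 - 2) = 14*(-94) = -1316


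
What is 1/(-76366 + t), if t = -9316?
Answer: -1/85682 ≈ -1.1671e-5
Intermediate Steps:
1/(-76366 + t) = 1/(-76366 - 9316) = 1/(-85682) = -1/85682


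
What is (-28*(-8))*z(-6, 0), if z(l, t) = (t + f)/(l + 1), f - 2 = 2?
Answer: -896/5 ≈ -179.20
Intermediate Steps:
f = 4 (f = 2 + 2 = 4)
z(l, t) = (4 + t)/(1 + l) (z(l, t) = (t + 4)/(l + 1) = (4 + t)/(1 + l))
(-28*(-8))*z(-6, 0) = (-28*(-8))*((4 + 0)/(1 - 6)) = 224*(4/(-5)) = 224*(-⅕*4) = 224*(-⅘) = -896/5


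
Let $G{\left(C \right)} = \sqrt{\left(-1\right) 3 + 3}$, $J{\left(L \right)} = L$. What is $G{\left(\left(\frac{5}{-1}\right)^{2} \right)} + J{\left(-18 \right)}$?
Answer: $-18$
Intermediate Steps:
$G{\left(C \right)} = 0$ ($G{\left(C \right)} = \sqrt{-3 + 3} = \sqrt{0} = 0$)
$G{\left(\left(\frac{5}{-1}\right)^{2} \right)} + J{\left(-18 \right)} = 0 - 18 = -18$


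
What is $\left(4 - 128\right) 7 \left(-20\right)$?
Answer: $17360$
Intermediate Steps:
$\left(4 - 128\right) 7 \left(-20\right) = \left(4 - 128\right) \left(-140\right) = \left(-124\right) \left(-140\right) = 17360$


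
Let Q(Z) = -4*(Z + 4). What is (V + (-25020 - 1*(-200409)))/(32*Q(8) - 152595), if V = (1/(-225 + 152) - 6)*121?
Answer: -12750278/11251563 ≈ -1.1332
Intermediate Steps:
Q(Z) = -16 - 4*Z (Q(Z) = -4*(4 + Z) = -16 - 4*Z)
V = -53119/73 (V = (1/(-73) - 6)*121 = (-1/73 - 6)*121 = -439/73*121 = -53119/73 ≈ -727.66)
(V + (-25020 - 1*(-200409)))/(32*Q(8) - 152595) = (-53119/73 + (-25020 - 1*(-200409)))/(32*(-16 - 4*8) - 152595) = (-53119/73 + (-25020 + 200409))/(32*(-16 - 32) - 152595) = (-53119/73 + 175389)/(32*(-48) - 152595) = 12750278/(73*(-1536 - 152595)) = (12750278/73)/(-154131) = (12750278/73)*(-1/154131) = -12750278/11251563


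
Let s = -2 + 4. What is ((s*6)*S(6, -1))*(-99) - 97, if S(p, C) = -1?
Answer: 1091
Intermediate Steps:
s = 2
((s*6)*S(6, -1))*(-99) - 97 = ((2*6)*(-1))*(-99) - 97 = (12*(-1))*(-99) - 97 = -12*(-99) - 97 = 1188 - 97 = 1091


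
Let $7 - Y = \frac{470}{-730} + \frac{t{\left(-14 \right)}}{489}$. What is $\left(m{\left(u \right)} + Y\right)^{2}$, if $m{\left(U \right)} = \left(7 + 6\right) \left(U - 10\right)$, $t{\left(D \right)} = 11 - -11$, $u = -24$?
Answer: $\frac{240461404485124}{1274275809} \approx 1.887 \cdot 10^{5}$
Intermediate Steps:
$t{\left(D \right)} = 22$ ($t{\left(D \right)} = 11 + 11 = 22$)
$m{\left(U \right)} = -130 + 13 U$ ($m{\left(U \right)} = 13 \left(-10 + U\right) = -130 + 13 U$)
$Y = \frac{271256}{35697}$ ($Y = 7 - \left(\frac{470}{-730} + \frac{22}{489}\right) = 7 - \left(470 \left(- \frac{1}{730}\right) + 22 \cdot \frac{1}{489}\right) = 7 - \left(- \frac{47}{73} + \frac{22}{489}\right) = 7 - - \frac{21377}{35697} = 7 + \frac{21377}{35697} = \frac{271256}{35697} \approx 7.5988$)
$\left(m{\left(u \right)} + Y\right)^{2} = \left(\left(-130 + 13 \left(-24\right)\right) + \frac{271256}{35697}\right)^{2} = \left(\left(-130 - 312\right) + \frac{271256}{35697}\right)^{2} = \left(-442 + \frac{271256}{35697}\right)^{2} = \left(- \frac{15506818}{35697}\right)^{2} = \frac{240461404485124}{1274275809}$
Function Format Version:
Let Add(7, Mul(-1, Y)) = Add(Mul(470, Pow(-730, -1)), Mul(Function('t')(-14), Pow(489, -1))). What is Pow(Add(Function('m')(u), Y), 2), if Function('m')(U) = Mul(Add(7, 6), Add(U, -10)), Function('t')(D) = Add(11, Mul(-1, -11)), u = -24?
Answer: Rational(240461404485124, 1274275809) ≈ 1.8870e+5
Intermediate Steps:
Function('t')(D) = 22 (Function('t')(D) = Add(11, 11) = 22)
Function('m')(U) = Add(-130, Mul(13, U)) (Function('m')(U) = Mul(13, Add(-10, U)) = Add(-130, Mul(13, U)))
Y = Rational(271256, 35697) (Y = Add(7, Mul(-1, Add(Mul(470, Pow(-730, -1)), Mul(22, Pow(489, -1))))) = Add(7, Mul(-1, Add(Mul(470, Rational(-1, 730)), Mul(22, Rational(1, 489))))) = Add(7, Mul(-1, Add(Rational(-47, 73), Rational(22, 489)))) = Add(7, Mul(-1, Rational(-21377, 35697))) = Add(7, Rational(21377, 35697)) = Rational(271256, 35697) ≈ 7.5988)
Pow(Add(Function('m')(u), Y), 2) = Pow(Add(Add(-130, Mul(13, -24)), Rational(271256, 35697)), 2) = Pow(Add(Add(-130, -312), Rational(271256, 35697)), 2) = Pow(Add(-442, Rational(271256, 35697)), 2) = Pow(Rational(-15506818, 35697), 2) = Rational(240461404485124, 1274275809)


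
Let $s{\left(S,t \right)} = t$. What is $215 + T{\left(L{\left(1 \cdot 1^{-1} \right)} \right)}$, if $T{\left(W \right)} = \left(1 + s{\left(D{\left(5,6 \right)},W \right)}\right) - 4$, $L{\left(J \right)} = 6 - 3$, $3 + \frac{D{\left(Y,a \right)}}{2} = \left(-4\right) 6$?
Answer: $215$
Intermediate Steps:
$D{\left(Y,a \right)} = -54$ ($D{\left(Y,a \right)} = -6 + 2 \left(\left(-4\right) 6\right) = -6 + 2 \left(-24\right) = -6 - 48 = -54$)
$L{\left(J \right)} = 3$
$T{\left(W \right)} = -3 + W$ ($T{\left(W \right)} = \left(1 + W\right) - 4 = -3 + W$)
$215 + T{\left(L{\left(1 \cdot 1^{-1} \right)} \right)} = 215 + \left(-3 + 3\right) = 215 + 0 = 215$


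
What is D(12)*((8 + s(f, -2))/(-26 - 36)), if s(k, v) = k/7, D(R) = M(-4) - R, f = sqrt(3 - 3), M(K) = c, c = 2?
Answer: 40/31 ≈ 1.2903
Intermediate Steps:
M(K) = 2
f = 0 (f = sqrt(0) = 0)
D(R) = 2 - R
s(k, v) = k/7 (s(k, v) = k*(1/7) = k/7)
D(12)*((8 + s(f, -2))/(-26 - 36)) = (2 - 1*12)*((8 + (1/7)*0)/(-26 - 36)) = (2 - 12)*((8 + 0)/(-62)) = -80*(-1)/62 = -10*(-4/31) = 40/31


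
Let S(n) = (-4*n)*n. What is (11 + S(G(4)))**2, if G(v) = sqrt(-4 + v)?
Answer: 121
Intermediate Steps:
S(n) = -4*n**2
(11 + S(G(4)))**2 = (11 - 4*(sqrt(-4 + 4))**2)**2 = (11 - 4*(sqrt(0))**2)**2 = (11 - 4*0**2)**2 = (11 - 4*0)**2 = (11 + 0)**2 = 11**2 = 121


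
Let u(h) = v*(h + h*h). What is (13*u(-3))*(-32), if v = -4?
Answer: 9984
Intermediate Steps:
u(h) = -4*h - 4*h² (u(h) = -4*(h + h*h) = -4*(h + h²) = -4*h - 4*h²)
(13*u(-3))*(-32) = (13*(-4*(-3)*(1 - 3)))*(-32) = (13*(-4*(-3)*(-2)))*(-32) = (13*(-24))*(-32) = -312*(-32) = 9984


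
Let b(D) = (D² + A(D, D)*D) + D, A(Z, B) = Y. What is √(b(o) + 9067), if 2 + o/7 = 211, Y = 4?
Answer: 3*√239639 ≈ 1468.6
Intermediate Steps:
A(Z, B) = 4
o = 1463 (o = -14 + 7*211 = -14 + 1477 = 1463)
b(D) = D² + 5*D (b(D) = (D² + 4*D) + D = D² + 5*D)
√(b(o) + 9067) = √(1463*(5 + 1463) + 9067) = √(1463*1468 + 9067) = √(2147684 + 9067) = √2156751 = 3*√239639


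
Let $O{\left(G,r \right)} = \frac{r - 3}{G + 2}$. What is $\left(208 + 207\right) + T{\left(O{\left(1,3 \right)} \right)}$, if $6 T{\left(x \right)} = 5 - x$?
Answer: $\frac{2495}{6} \approx 415.83$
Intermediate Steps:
$O{\left(G,r \right)} = \frac{-3 + r}{2 + G}$ ($O{\left(G,r \right)} = \frac{r - 3}{2 + G} = \frac{-3 + r}{2 + G}$)
$T{\left(x \right)} = \frac{5}{6} - \frac{x}{6}$ ($T{\left(x \right)} = \frac{5 - x}{6} = \frac{5}{6} - \frac{x}{6}$)
$\left(208 + 207\right) + T{\left(O{\left(1,3 \right)} \right)} = \left(208 + 207\right) + \left(\frac{5}{6} - \frac{\frac{1}{2 + 1} \left(-3 + 3\right)}{6}\right) = 415 + \left(\frac{5}{6} - \frac{\frac{1}{3} \cdot 0}{6}\right) = 415 + \left(\frac{5}{6} - 0\right) = 415 + \left(\frac{5}{6} + 0\right) = 415 + \frac{5}{6} = \frac{2495}{6}$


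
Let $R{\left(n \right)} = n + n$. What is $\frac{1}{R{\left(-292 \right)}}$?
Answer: $- \frac{1}{584} \approx -0.0017123$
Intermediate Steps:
$R{\left(n \right)} = 2 n$
$\frac{1}{R{\left(-292 \right)}} = \frac{1}{2 \left(-292\right)} = \frac{1}{-584} = - \frac{1}{584}$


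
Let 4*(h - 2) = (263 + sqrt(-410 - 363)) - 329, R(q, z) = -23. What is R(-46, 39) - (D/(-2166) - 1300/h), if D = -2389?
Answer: -289748653/2986914 - 5200*I*sqrt(773)/4137 ≈ -97.006 - 34.947*I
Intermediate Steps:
h = -29/2 + I*sqrt(773)/4 (h = 2 + ((263 + sqrt(-410 - 363)) - 329)/4 = 2 + ((263 + sqrt(-773)) - 329)/4 = 2 + ((263 + I*sqrt(773)) - 329)/4 = 2 + (-66 + I*sqrt(773))/4 = 2 + (-33/2 + I*sqrt(773)/4) = -29/2 + I*sqrt(773)/4 ≈ -14.5 + 6.9507*I)
R(-46, 39) - (D/(-2166) - 1300/h) = -23 - (-2389/(-2166) - 1300/(-29/2 + I*sqrt(773)/4)) = -23 - (-2389*(-1/2166) - 1300/(-29/2 + I*sqrt(773)/4)) = -23 - (2389/2166 - 1300/(-29/2 + I*sqrt(773)/4)) = -23 + (-2389/2166 + 1300/(-29/2 + I*sqrt(773)/4)) = -52207/2166 + 1300/(-29/2 + I*sqrt(773)/4)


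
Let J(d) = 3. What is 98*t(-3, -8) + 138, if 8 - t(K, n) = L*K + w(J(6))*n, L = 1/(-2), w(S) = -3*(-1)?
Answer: 3127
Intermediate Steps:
w(S) = 3
L = -½ ≈ -0.50000
t(K, n) = 8 + K/2 - 3*n (t(K, n) = 8 - (-K/2 + 3*n) = 8 - (3*n - K/2) = 8 + (K/2 - 3*n) = 8 + K/2 - 3*n)
98*t(-3, -8) + 138 = 98*(8 + (½)*(-3) - 3*(-8)) + 138 = 98*(8 - 3/2 + 24) + 138 = 98*(61/2) + 138 = 2989 + 138 = 3127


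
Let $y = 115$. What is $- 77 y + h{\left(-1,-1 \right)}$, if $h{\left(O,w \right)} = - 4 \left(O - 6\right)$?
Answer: $-8827$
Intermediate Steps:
$h{\left(O,w \right)} = 24 - 4 O$ ($h{\left(O,w \right)} = - 4 \left(O - 6\right) = - 4 \left(-6 + O\right) = 24 - 4 O$)
$- 77 y + h{\left(-1,-1 \right)} = \left(-77\right) 115 + \left(24 - -4\right) = -8855 + \left(24 + 4\right) = -8855 + 28 = -8827$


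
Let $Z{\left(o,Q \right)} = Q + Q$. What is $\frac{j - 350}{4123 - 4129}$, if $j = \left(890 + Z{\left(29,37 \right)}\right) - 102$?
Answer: $- \frac{256}{3} \approx -85.333$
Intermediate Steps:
$Z{\left(o,Q \right)} = 2 Q$
$j = 862$ ($j = \left(890 + 2 \cdot 37\right) - 102 = \left(890 + 74\right) - 102 = 964 - 102 = 862$)
$\frac{j - 350}{4123 - 4129} = \frac{862 - 350}{4123 - 4129} = \frac{512}{-6} = 512 \left(- \frac{1}{6}\right) = - \frac{256}{3}$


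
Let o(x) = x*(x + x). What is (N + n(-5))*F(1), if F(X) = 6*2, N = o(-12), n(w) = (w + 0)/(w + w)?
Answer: 3462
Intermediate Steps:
n(w) = ½ (n(w) = w/((2*w)) = w*(1/(2*w)) = ½)
o(x) = 2*x² (o(x) = x*(2*x) = 2*x²)
N = 288 (N = 2*(-12)² = 2*144 = 288)
F(X) = 12
(N + n(-5))*F(1) = (288 + ½)*12 = (577/2)*12 = 3462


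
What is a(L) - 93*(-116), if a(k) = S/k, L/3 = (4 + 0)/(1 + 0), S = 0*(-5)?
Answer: 10788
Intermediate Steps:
S = 0
L = 12 (L = 3*((4 + 0)/(1 + 0)) = 3*(4/1) = 3*(4*1) = 3*4 = 12)
a(k) = 0 (a(k) = 0/k = 0)
a(L) - 93*(-116) = 0 - 93*(-116) = 0 + 10788 = 10788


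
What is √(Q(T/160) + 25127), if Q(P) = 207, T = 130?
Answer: √25334 ≈ 159.17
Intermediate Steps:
√(Q(T/160) + 25127) = √(207 + 25127) = √25334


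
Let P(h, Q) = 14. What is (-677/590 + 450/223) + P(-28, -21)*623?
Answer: 1147668069/131570 ≈ 8722.9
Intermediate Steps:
(-677/590 + 450/223) + P(-28, -21)*623 = (-677/590 + 450/223) + 14*623 = (-677*1/590 + 450*(1/223)) + 8722 = (-677/590 + 450/223) + 8722 = 114529/131570 + 8722 = 1147668069/131570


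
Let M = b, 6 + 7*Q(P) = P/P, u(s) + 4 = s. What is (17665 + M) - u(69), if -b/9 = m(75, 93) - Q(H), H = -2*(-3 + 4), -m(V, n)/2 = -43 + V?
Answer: 127187/7 ≈ 18170.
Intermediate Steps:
u(s) = -4 + s
m(V, n) = 86 - 2*V (m(V, n) = -2*(-43 + V) = 86 - 2*V)
H = -2 (H = -2*1 = -2)
Q(P) = -5/7 (Q(P) = -6/7 + (P/P)/7 = -6/7 + (1/7)*1 = -6/7 + 1/7 = -5/7)
b = 3987/7 (b = -9*((86 - 2*75) - 1*(-5/7)) = -9*((86 - 150) + 5/7) = -9*(-64 + 5/7) = -9*(-443/7) = 3987/7 ≈ 569.57)
M = 3987/7 ≈ 569.57
(17665 + M) - u(69) = (17665 + 3987/7) - (-4 + 69) = 127642/7 - 1*65 = 127642/7 - 65 = 127187/7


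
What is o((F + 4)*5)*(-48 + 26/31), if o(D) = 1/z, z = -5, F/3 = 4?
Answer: 1462/155 ≈ 9.4323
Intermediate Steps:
F = 12 (F = 3*4 = 12)
o(D) = -⅕ (o(D) = 1/(-5) = -⅕)
o((F + 4)*5)*(-48 + 26/31) = -(-48 + 26/31)/5 = -⅕*(-1462/31) = 1462/155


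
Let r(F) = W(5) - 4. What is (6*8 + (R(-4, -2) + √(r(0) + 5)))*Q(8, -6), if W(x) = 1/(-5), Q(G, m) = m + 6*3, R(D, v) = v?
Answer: 552 + 24*√5/5 ≈ 562.73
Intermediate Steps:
Q(G, m) = 18 + m (Q(G, m) = m + 18 = 18 + m)
W(x) = -⅕
r(F) = -21/5 (r(F) = -⅕ - 4 = -21/5)
(6*8 + (R(-4, -2) + √(r(0) + 5)))*Q(8, -6) = (6*8 + (-2 + √(-21/5 + 5)))*(18 - 6) = (48 + (-2 + √(⅘)))*12 = (48 + (-2 + 2*√5/5))*12 = (46 + 2*√5/5)*12 = 552 + 24*√5/5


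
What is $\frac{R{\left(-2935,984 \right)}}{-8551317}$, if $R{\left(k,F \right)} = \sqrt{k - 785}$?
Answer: $- \frac{2 i \sqrt{930}}{8551317} \approx - 7.1324 \cdot 10^{-6} i$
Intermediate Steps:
$R{\left(k,F \right)} = \sqrt{-785 + k}$
$\frac{R{\left(-2935,984 \right)}}{-8551317} = \frac{\sqrt{-785 - 2935}}{-8551317} = \sqrt{-3720} \left(- \frac{1}{8551317}\right) = 2 i \sqrt{930} \left(- \frac{1}{8551317}\right) = - \frac{2 i \sqrt{930}}{8551317}$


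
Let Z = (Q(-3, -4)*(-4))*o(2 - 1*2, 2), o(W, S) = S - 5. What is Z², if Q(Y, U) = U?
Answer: 2304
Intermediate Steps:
o(W, S) = -5 + S
Z = -48 (Z = (-4*(-4))*(-5 + 2) = 16*(-3) = -48)
Z² = (-48)² = 2304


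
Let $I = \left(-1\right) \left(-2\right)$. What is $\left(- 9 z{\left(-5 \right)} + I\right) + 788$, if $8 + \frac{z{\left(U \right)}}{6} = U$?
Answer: $1492$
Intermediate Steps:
$I = 2$
$z{\left(U \right)} = -48 + 6 U$
$\left(- 9 z{\left(-5 \right)} + I\right) + 788 = \left(- 9 \left(-48 + 6 \left(-5\right)\right) + 2\right) + 788 = \left(- 9 \left(-48 - 30\right) + 2\right) + 788 = \left(\left(-9\right) \left(-78\right) + 2\right) + 788 = \left(702 + 2\right) + 788 = 704 + 788 = 1492$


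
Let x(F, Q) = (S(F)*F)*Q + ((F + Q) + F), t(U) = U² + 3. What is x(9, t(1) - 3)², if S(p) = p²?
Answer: 559504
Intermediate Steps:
t(U) = 3 + U²
x(F, Q) = Q + 2*F + Q*F³ (x(F, Q) = (F²*F)*Q + ((F + Q) + F) = F³*Q + (Q + 2*F) = Q*F³ + (Q + 2*F) = Q + 2*F + Q*F³)
x(9, t(1) - 3)² = (((3 + 1²) - 3) + 2*9 + ((3 + 1²) - 3)*9³)² = (((3 + 1) - 3) + 18 + ((3 + 1) - 3)*729)² = ((4 - 3) + 18 + (4 - 3)*729)² = (1 + 18 + 1*729)² = (1 + 18 + 729)² = 748² = 559504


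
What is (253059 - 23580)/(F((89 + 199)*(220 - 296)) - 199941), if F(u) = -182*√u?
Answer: -728289853/646054311 + 15910544*I*√38/646054311 ≈ -1.1273 + 0.15181*I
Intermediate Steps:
(253059 - 23580)/(F((89 + 199)*(220 - 296)) - 199941) = (253059 - 23580)/(-182*√(89 + 199)*√(220 - 296) - 199941) = 229479/(-182*24*I*√38 - 199941) = 229479/(-4368*I*√38 - 199941) = 229479/(-199941 - 4368*I*√38)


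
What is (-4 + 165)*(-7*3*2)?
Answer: -6762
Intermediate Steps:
(-4 + 165)*(-7*3*2) = 161*(-21*2) = 161*(-42) = -6762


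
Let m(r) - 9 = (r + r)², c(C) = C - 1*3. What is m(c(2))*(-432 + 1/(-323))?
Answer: -1813981/323 ≈ -5616.0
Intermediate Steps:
c(C) = -3 + C (c(C) = C - 3 = -3 + C)
m(r) = 9 + 4*r² (m(r) = 9 + (r + r)² = 9 + (2*r)² = 9 + 4*r²)
m(c(2))*(-432 + 1/(-323)) = (9 + 4*(-3 + 2)²)*(-432 + 1/(-323)) = (9 + 4*(-1)²)*(-432 - 1/323) = (9 + 4*1)*(-139537/323) = (9 + 4)*(-139537/323) = 13*(-139537/323) = -1813981/323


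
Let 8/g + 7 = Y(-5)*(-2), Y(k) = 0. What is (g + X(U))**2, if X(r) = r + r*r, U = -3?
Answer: 1156/49 ≈ 23.592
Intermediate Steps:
X(r) = r + r**2
g = -8/7 (g = 8/(-7 + 0*(-2)) = 8/(-7 + 0) = 8/(-7) = 8*(-1/7) = -8/7 ≈ -1.1429)
(g + X(U))**2 = (-8/7 - 3*(1 - 3))**2 = (-8/7 - 3*(-2))**2 = (-8/7 + 6)**2 = (34/7)**2 = 1156/49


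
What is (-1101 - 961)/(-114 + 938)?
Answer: -1031/412 ≈ -2.5024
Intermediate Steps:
(-1101 - 961)/(-114 + 938) = -2062/824 = -2062*1/824 = -1031/412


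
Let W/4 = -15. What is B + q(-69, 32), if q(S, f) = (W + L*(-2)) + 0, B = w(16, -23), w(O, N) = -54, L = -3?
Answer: -108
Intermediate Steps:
W = -60 (W = 4*(-15) = -60)
B = -54
q(S, f) = -54 (q(S, f) = (-60 - 3*(-2)) + 0 = (-60 + 6) + 0 = -54 + 0 = -54)
B + q(-69, 32) = -54 - 54 = -108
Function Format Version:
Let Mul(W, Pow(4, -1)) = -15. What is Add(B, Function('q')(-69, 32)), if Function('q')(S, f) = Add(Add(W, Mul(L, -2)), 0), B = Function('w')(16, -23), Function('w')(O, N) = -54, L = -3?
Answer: -108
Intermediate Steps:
W = -60 (W = Mul(4, -15) = -60)
B = -54
Function('q')(S, f) = -54 (Function('q')(S, f) = Add(Add(-60, Mul(-3, -2)), 0) = Add(Add(-60, 6), 0) = Add(-54, 0) = -54)
Add(B, Function('q')(-69, 32)) = Add(-54, -54) = -108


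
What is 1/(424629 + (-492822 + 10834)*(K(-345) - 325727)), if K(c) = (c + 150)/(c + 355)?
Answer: 1/157006328671 ≈ 6.3692e-12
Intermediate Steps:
K(c) = (150 + c)/(355 + c)
1/(424629 + (-492822 + 10834)*(K(-345) - 325727)) = 1/(424629 + (-492822 + 10834)*((150 - 345)/(355 - 345) - 325727)) = 1/(424629 - 481988*(-195/10 - 325727)) = 1/(424629 - 481988*((⅒)*(-195) - 325727)) = 1/(424629 - 481988*(-39/2 - 325727)) = 1/(424629 - 481988*(-651493/2)) = 1/(424629 + 157005904042) = 1/157006328671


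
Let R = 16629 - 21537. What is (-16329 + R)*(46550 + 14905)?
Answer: -1305119835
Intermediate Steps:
R = -4908
(-16329 + R)*(46550 + 14905) = (-16329 - 4908)*(46550 + 14905) = -21237*61455 = -1305119835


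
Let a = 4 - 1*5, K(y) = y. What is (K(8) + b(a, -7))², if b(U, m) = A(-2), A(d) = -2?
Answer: 36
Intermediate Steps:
a = -1 (a = 4 - 5 = -1)
b(U, m) = -2
(K(8) + b(a, -7))² = (8 - 2)² = 6² = 36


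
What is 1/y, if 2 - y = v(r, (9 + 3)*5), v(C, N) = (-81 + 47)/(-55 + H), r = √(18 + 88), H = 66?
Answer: 11/56 ≈ 0.19643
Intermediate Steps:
r = √106 ≈ 10.296
v(C, N) = -34/11 (v(C, N) = (-81 + 47)/(-55 + 66) = -34/11)
y = 56/11 (y = 2 - 1*(-34/11) = 2 + 34/11 = 56/11 ≈ 5.0909)
1/y = 1/(56/11) = 11/56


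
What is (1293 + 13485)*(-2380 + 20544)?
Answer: 268427592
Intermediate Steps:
(1293 + 13485)*(-2380 + 20544) = 14778*18164 = 268427592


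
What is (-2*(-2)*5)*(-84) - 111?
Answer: -1791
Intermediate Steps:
(-2*(-2)*5)*(-84) - 111 = (4*5)*(-84) - 111 = 20*(-84) - 111 = -1680 - 111 = -1791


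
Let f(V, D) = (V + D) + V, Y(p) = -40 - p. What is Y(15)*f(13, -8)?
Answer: -990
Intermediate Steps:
f(V, D) = D + 2*V (f(V, D) = (D + V) + V = D + 2*V)
Y(15)*f(13, -8) = (-40 - 1*15)*(-8 + 2*13) = (-40 - 15)*(-8 + 26) = -55*18 = -990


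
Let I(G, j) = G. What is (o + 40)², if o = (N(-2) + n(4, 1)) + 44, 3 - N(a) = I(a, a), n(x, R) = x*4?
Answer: 11025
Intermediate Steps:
n(x, R) = 4*x
N(a) = 3 - a
o = 65 (o = ((3 - 1*(-2)) + 4*4) + 44 = ((3 + 2) + 16) + 44 = (5 + 16) + 44 = 21 + 44 = 65)
(o + 40)² = (65 + 40)² = 105² = 11025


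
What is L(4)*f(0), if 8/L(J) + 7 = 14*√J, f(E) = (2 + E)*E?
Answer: 0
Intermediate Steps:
f(E) = E*(2 + E)
L(J) = 8/(-7 + 14*√J)
L(4)*f(0) = (8/(7*(-1 + 2*√4)))*(0*(2 + 0)) = (8/(7*(-1 + 2*2)))*(0*2) = (8/(7*(-1 + 4)))*0 = ((8/7)/3)*0 = ((8/7)*(⅓))*0 = (8/21)*0 = 0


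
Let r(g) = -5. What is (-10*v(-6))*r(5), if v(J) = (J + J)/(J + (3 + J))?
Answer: 200/3 ≈ 66.667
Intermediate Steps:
v(J) = 2*J/(3 + 2*J) (v(J) = (2*J)/(3 + 2*J) = 2*J/(3 + 2*J))
(-10*v(-6))*r(5) = -20*(-6)/(3 + 2*(-6))*(-5) = -20*(-6)/(3 - 12)*(-5) = -20*(-6)/(-9)*(-5) = -20*(-6)*(-1)/9*(-5) = -10*4/3*(-5) = -40/3*(-5) = 200/3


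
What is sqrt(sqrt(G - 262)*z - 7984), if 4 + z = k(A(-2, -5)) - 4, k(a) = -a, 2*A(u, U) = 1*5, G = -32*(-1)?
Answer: sqrt(-31936 - 42*I*sqrt(230))/2 ≈ 0.89103 - 89.358*I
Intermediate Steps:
G = 32
A(u, U) = 5/2 (A(u, U) = (1*5)/2 = (1/2)*5 = 5/2)
z = -21/2 (z = -4 + (-1*5/2 - 4) = -4 + (-5/2 - 4) = -4 - 13/2 = -21/2 ≈ -10.500)
sqrt(sqrt(G - 262)*z - 7984) = sqrt(sqrt(32 - 262)*(-21/2) - 7984) = sqrt(sqrt(-230)*(-21/2) - 7984) = sqrt((I*sqrt(230))*(-21/2) - 7984) = sqrt(-21*I*sqrt(230)/2 - 7984) = sqrt(-7984 - 21*I*sqrt(230)/2)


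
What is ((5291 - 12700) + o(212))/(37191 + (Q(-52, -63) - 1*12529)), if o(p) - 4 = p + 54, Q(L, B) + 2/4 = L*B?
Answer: -14278/55875 ≈ -0.25553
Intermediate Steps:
Q(L, B) = -1/2 + B*L (Q(L, B) = -1/2 + L*B = -1/2 + B*L)
o(p) = 58 + p (o(p) = 4 + (p + 54) = 4 + (54 + p) = 58 + p)
((5291 - 12700) + o(212))/(37191 + (Q(-52, -63) - 1*12529)) = ((5291 - 12700) + (58 + 212))/(37191 + ((-1/2 - 63*(-52)) - 1*12529)) = (-7409 + 270)/(37191 + ((-1/2 + 3276) - 12529)) = -7139/(37191 + (6551/2 - 12529)) = -7139/(37191 - 18507/2) = -7139/55875/2 = -7139*2/55875 = -14278/55875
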